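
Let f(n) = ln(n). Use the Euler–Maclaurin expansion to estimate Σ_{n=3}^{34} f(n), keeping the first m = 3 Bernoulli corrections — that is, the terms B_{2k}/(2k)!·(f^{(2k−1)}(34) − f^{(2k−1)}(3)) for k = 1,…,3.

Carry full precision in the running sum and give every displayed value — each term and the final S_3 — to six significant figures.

S_3 ≈ 87.8877

The integral term ∫_3^34 ln(x) dx = 85.6004.
Boundary: ½(f(3) + f(34)) = ½(1.09861 + 3.52636) = 2.31249.
Running total after boundary: 87.9129.
k=1: B_{2}/(2)! × [f^{(1)}(34) − f^{(1)}(3)] = 1/12 × (0.0294118 − 0.333333) = -0.0253268.
Running total after k=1: 87.8876.
k=2: B_{4}/(4)! × [f^{(3)}(34) − f^{(3)}(3)] = −1/720 × (5.08854e-05 − 0.0740741) = 0.000102810.
Running total after k=2: 87.8877.
k=3: B_{6}/(6)! × [f^{(5)}(34) − f^{(5)}(3)] = 1/30240 × (5.28222e-07 − 0.0987654) = -3.26604e-06.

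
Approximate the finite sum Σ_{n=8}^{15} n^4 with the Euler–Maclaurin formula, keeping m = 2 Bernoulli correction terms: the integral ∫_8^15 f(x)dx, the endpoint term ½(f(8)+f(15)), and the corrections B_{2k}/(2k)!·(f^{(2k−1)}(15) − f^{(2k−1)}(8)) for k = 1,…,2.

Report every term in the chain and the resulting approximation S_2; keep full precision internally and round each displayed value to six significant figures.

The integral term ∫_8^15 x^4 dx = 145321.
Endpoint term: (f(8) + f(15))/2 = (4096.00 + 50625.0)/2 = 27360.5.
Running total after boundary: 172682.
k=1: B_{2}/(2)! × [f^{(1)}(15) − f^{(1)}(8)] = 1/12 × (13500.0 − 2048.00) = 954.333.
Running total after k=1: 173636.
k=2: B_{4}/(4)! × [f^{(3)}(15) − f^{(3)}(8)] = −1/720 × (360.000 − 192.000) = -0.233333.

S_2 ≈ 173636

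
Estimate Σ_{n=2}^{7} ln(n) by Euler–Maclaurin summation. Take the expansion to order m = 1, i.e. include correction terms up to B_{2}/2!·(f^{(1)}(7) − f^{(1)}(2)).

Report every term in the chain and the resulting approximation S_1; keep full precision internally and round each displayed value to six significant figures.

S_1 ≈ 8.52484

The integral term ∫_2^7 ln(x) dx = 7.23508.
½[f(2) + f(7)] = ½[0.693147 + 1.94591] = 1.31953.
Integral + boundary = 8.55461.
Correction k=1: B_{2}/2! · (f^{(1)}(7) − f^{(1)}(2)) = 1/12 · (0.142857 − 0.500000) = -0.0297619.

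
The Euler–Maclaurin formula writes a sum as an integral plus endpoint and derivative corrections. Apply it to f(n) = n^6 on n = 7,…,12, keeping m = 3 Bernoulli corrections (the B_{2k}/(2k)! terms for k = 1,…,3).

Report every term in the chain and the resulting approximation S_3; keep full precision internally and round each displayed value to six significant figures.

Integral: ∫_7^12 x^6 dx = 5.00118e+06.
Endpoint term: (f(7) + f(12))/2 = (117649 + 2.98598e+06)/2 = 1.55182e+06.
Integral + boundary = 6.55300e+06.
Order-1 term: 1/12 · (1.49299e+06 − 100842) = 116012.
Running total after k=1: 6.66901e+06.
Order-2 term: −1/720 · (207360 − 41160.0) = -230.833.
Running total after k=2: 6.66878e+06.
Order-3 term: 1/30240 · (8640.00 − 5040.00) = 0.119048.

S_3 ≈ 6.66878e+06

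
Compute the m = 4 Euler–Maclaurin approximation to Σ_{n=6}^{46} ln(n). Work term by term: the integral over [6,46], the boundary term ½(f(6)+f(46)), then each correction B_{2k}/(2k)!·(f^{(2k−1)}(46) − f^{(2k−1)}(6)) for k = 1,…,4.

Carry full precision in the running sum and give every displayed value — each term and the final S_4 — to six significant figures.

∫_6^46 ln(x) dx evaluates to 125.367.
½[f(6) + f(46)] = ½[1.79176 + 3.82864] = 2.81020.
So far: 128.177.
Correction k=1: B_{2}/2! · (f^{(1)}(46) − f^{(1)}(6)) = 1/12 · (0.0217391 − 0.166667) = -0.0120773.
After k=1: 128.165.
Correction k=2: B_{4}/4! · (f^{(3)}(46) − f^{(3)}(6)) = −1/720 · (2.05474e-05 − 0.00925926) = 1.28315e-05.
After k=2: 128.165.
Correction k=3: B_{6}/6! · (f^{(5)}(46) − f^{(5)}(6)) = 1/30240 · (1.16526e-07 − 0.00308642) = -1.02060e-07.
After k=3: 128.165.
Correction k=4: B_{8}/8! · (f^{(7)}(46) − f^{(7)}(6)) = −1/1209600 · (1.65207e-09 − 0.00257202) = 2.12633e-09.

S_4 ≈ 128.165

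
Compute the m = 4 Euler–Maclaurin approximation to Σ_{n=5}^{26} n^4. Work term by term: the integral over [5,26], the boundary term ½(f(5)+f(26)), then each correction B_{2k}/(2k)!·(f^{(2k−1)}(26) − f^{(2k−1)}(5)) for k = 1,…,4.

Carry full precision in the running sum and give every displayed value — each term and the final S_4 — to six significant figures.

The integral term ∫_5^26 x^4 dx = 2.37565e+06.
Endpoint term: (f(5) + f(26))/2 = (625.000 + 456976)/2 = 228800.
Running total after boundary: 2.60445e+06.
Order-1 term: 1/12 · (70304.0 − 500.000) = 5817.00.
Running total after k=1: 2.61027e+06.
Order-2 term: −1/720 · (624.000 − 120.000) = -0.700000.
Running total after k=2: 2.61027e+06.
Order-3 term: 1/30240 · (0.00000 − 0.00000) = 0.00000.
Running total after k=3: 2.61027e+06.
Order-4 term: −1/1209600 · (0.00000 − 0.00000) = 0.00000.

S_4 ≈ 2.61027e+06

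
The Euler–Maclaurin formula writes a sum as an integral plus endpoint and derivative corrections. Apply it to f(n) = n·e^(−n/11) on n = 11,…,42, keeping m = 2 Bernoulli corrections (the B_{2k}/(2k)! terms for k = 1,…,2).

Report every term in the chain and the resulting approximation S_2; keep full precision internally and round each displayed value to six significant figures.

S_2 ≈ 78.6992

∫_11^42 x·e^(−x/11) dx evaluates to 76.2197.
Boundary: ½(f(11) + f(42)) = ½(4.04667 + 0.922644) = 2.48466.
Integral + boundary = 78.7043.
Order-1 term: 1/12 · (-0.0619090 − 0.00000) = -0.00515908.
Partial sum through k=1: 78.6992.
Order-2 term: −1/720 · (-0.000148542 − 0.00608065) = 8.65166e-06.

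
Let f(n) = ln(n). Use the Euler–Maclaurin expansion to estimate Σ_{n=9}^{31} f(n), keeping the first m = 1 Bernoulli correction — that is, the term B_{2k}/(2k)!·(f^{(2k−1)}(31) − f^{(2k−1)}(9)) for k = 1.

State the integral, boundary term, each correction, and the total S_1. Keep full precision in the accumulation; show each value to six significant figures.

S_1 ≈ 67.4876

The integral term ∫_9^31 ln(x) dx = 64.6786.
½[f(9) + f(31)] = ½[2.19722 + 3.43399] = 2.81561.
Integral + boundary = 67.4942.
k=1: B_{2}/(2)! × [f^{(1)}(31) − f^{(1)}(9)] = 1/12 × (0.0322581 − 0.111111) = -0.00657109.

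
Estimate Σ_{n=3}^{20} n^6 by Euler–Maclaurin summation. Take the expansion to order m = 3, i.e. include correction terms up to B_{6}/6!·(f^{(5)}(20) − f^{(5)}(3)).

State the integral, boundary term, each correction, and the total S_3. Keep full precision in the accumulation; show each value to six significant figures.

∫_3^20 x^6 dx evaluates to 1.82857e+08.
Boundary: ½(f(3) + f(20)) = ½(729.000 + 6.40000e+07) = 3.20004e+07.
Integral + boundary = 2.14857e+08.
Correction k=1: B_{2}/2! · (f^{(1)}(20) − f^{(1)}(3)) = 1/12 · (1.92000e+07 − 1458.00) = 1.59988e+06.
Partial sum through k=1: 2.16457e+08.
Correction k=2: B_{4}/4! · (f^{(3)}(20) − f^{(3)}(3)) = −1/720 · (960000 − 3240.00) = -1328.83.
Partial sum through k=2: 2.16456e+08.
Correction k=3: B_{6}/6! · (f^{(5)}(20) − f^{(5)}(3)) = 1/30240 · (14400.0 − 2160.00) = 0.404762.

S_3 ≈ 2.16456e+08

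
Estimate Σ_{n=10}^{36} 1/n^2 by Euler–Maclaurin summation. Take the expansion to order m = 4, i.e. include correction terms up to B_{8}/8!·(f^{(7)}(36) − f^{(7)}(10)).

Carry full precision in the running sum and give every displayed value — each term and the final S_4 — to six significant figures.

S_4 ≈ 0.0777708

Integral: ∫_10^36 1/x^2 dx = 0.0722222.
Boundary: ½(f(10) + f(36)) = ½(0.0100000 + 0.000771605) = 0.00538580.
Integral + boundary = 0.0776080.
Order-1 term: 1/12 · (-4.28669e-05 − (-0.00200000)) = 0.000163094.
Running total after k=1: 0.0777711.
Order-2 term: −1/720 · (-3.96916e-07 − (-0.000240000)) = -3.32782e-07.
Running total after k=2: 0.0777708.
Order-3 term: 1/30240 · (-9.18787e-09 − (-7.20000e-05)) = 2.38065e-09.
Running total after k=3: 0.0777708.
Order-4 term: −1/1209600 · (-3.97007e-10 − (-4.03200e-05)) = -3.33330e-11.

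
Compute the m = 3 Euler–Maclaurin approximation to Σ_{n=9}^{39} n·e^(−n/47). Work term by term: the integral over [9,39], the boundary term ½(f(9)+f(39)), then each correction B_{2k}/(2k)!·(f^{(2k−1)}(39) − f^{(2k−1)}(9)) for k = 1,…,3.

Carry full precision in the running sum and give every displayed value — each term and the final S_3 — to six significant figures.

Integral: ∫_9^39 x·e^(−x/47) dx = 410.431.
Endpoint term: (f(9) + f(39))/2 = (7.43156 + 17.0095)/2 = 12.2205.
Integral + boundary = 422.651.
Correction k=1: B_{2}/2! · (f^{(1)}(39) − f^{(1)}(9)) = 1/12 · (0.0742369 − 0.667610) = -0.0494478.
After k=1: 422.602.
Correction k=2: B_{4}/4! · (f^{(3)}(39) − f^{(3)}(9)) = −1/720 · (0.000428484 − 0.00104983) = 8.62976e-07.
After k=2: 422.602.
Correction k=3: B_{6}/6! · (f^{(5)}(39) − f^{(5)}(9)) = 1/30240 · (3.72730e-07 − 8.13685e-07) = -1.45818e-11.

S_3 ≈ 422.602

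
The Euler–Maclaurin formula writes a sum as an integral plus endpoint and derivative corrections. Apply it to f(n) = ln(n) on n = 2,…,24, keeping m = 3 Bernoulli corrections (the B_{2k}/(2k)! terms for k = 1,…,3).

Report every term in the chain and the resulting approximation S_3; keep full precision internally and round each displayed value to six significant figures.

S_3 ≈ 54.7847

Integral: ∫_2^24 ln(x) dx = 52.8870.
Boundary: ½(f(2) + f(24)) = ½(0.693147 + 3.17805) = 1.93560.
Running total after boundary: 54.8226.
Correction k=1: B_{2}/2! · (f^{(1)}(24) − f^{(1)}(2)) = 1/12 · (0.0416667 − 0.500000) = -0.0381944.
Running total after k=1: 54.7844.
Correction k=2: B_{4}/4! · (f^{(3)}(24) − f^{(3)}(2)) = −1/720 · (0.000144676 − 0.250000) = 0.000347021.
Running total after k=2: 54.7848.
Correction k=3: B_{6}/6! · (f^{(5)}(24) − f^{(5)}(2)) = 1/30240 · (3.01408e-06 − 0.750000) = -2.48015e-05.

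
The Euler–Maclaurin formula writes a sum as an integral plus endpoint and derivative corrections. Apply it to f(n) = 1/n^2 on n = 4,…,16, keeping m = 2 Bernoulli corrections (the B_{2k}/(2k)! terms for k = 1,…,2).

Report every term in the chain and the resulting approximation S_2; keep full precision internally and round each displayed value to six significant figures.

S_2 ≈ 0.223234

∫_4^16 1/x^2 dx evaluates to 0.187500.
Boundary: ½(f(4) + f(16)) = ½(0.0625000 + 0.00390625) = 0.0332031.
Running total after boundary: 0.220703.
Order-1 term: 1/12 · (-0.000488281 − (-0.0312500)) = 0.00256348.
After k=1: 0.223267.
Order-2 term: −1/720 · (-2.28882e-05 − (-0.0234375)) = -3.25203e-05.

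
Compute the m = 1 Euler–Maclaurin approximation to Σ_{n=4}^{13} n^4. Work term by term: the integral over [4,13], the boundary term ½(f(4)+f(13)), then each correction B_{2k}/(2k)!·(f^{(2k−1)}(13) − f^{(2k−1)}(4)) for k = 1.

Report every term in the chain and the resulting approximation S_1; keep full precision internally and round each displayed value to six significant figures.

S_1 ≈ 89173.3

Integral: ∫_4^13 x^4 dx = 74053.8.
Endpoint term: (f(4) + f(13))/2 = (256.000 + 28561.0)/2 = 14408.5.
Running total after boundary: 88462.3.
Order-1 term: 1/12 · (8788.00 − 256.000) = 711.000.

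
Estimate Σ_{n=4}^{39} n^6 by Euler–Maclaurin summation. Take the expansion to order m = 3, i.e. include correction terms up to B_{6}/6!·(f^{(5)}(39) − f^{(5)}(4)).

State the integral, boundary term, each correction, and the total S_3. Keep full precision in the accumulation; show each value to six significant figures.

S_3 ≈ 2.14089e+10

Integral: ∫_4^39 x^6 dx = 1.96044e+10.
Endpoint term: (f(4) + f(39))/2 = (4096.00 + 3.51874e+09)/2 = 1.75937e+09.
Running total after boundary: 2.13638e+10.
Order-1 term: 1/12 · (5.41345e+08 − 6144.00) = 4.51116e+07.
Partial sum through k=1: 2.14089e+10.
Order-2 term: −1/720 · (7.11828e+06 − 7680.00) = -9875.83.
Partial sum through k=2: 2.14089e+10.
Order-3 term: 1/30240 · (28080.0 − 2880.00) = 0.833333.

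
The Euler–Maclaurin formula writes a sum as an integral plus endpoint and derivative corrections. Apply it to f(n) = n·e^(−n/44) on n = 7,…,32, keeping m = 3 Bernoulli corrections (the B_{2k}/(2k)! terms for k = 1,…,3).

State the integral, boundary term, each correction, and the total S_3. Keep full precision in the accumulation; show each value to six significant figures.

The integral term ∫_7^32 x·e^(−x/44) dx = 298.045.
Endpoint term: (f(7) + f(32))/2 = (5.97043 + 15.4632)/2 = 10.7168.
Integral + boundary = 308.762.
Order-1 term: 1/12 · (0.131789 − 0.717227) = -0.0487865.
After k=1: 308.713.
Order-2 term: −1/720 · (0.000567272 − 0.00125158) = 9.50432e-07.
After k=2: 308.713.
Order-3 term: 1/30240 · (5.50863e-07 − 1.10160e-06) = -1.82122e-11.

S_3 ≈ 308.713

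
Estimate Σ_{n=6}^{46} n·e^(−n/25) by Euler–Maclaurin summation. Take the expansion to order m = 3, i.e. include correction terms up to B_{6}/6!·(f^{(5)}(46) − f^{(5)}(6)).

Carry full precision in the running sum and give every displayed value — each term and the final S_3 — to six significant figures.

∫_6^46 x·e^(−x/25) dx evaluates to 327.736.
½[f(6) + f(46)] = ½[4.71977 + 7.30560] = 6.01268.
Running total after boundary: 333.748.
Order-1 term: 1/12 · (-0.133407 − 0.597837) = -0.0609370.
After k=1: 333.687.
Order-2 term: −1/720 · (0.000294765 − 0.00347375) = 4.41525e-06.
After k=2: 333.687.
Order-3 term: 1/30240 · (1.28477e-06 − 9.58553e-06) = -2.74496e-10.

S_3 ≈ 333.687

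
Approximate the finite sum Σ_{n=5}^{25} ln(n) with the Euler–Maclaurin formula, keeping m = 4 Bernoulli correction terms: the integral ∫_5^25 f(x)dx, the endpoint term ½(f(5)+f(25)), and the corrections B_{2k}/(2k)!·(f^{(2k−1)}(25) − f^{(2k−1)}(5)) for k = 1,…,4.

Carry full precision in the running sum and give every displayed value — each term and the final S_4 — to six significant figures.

S_4 ≈ 54.8256

∫_5^25 ln(x) dx evaluates to 52.4247.
Boundary: ½(f(5) + f(25)) = ½(1.60944 + 3.21888) = 2.41416.
Running total after boundary: 54.8389.
Correction k=1: B_{2}/2! · (f^{(1)}(25) − f^{(1)}(5)) = 1/12 · (0.0400000 − 0.200000) = -0.0133333.
Running total after k=1: 54.8255.
Correction k=2: B_{4}/4! · (f^{(3)}(25) − f^{(3)}(5)) = −1/720 · (0.000128000 − 0.0160000) = 2.20444e-05.
Running total after k=2: 54.8256.
Correction k=3: B_{6}/6! · (f^{(5)}(25) − f^{(5)}(5)) = 1/30240 · (2.45760e-06 − 0.00768000) = -2.53887e-07.
Running total after k=3: 54.8256.
Correction k=4: B_{8}/8! · (f^{(7)}(25) − f^{(7)}(5)) = −1/1209600 · (1.17965e-07 − 0.00921600) = 7.61895e-09.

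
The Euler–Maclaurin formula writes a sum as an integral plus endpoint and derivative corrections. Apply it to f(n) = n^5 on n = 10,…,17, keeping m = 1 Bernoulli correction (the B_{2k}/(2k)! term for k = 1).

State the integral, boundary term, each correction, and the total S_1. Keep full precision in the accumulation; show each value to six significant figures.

The integral term ∫_10^17 x^5 dx = 3.85626e+06.
Endpoint term: (f(10) + f(17))/2 = (100000 + 1.41986e+06)/2 = 759928.
Running total after boundary: 4.61619e+06.
Correction k=1: B_{2}/2! · (f^{(1)}(17) − f^{(1)}(10)) = 1/12 · (417605 − 50000.0) = 30633.8.

S_1 ≈ 4.64682e+06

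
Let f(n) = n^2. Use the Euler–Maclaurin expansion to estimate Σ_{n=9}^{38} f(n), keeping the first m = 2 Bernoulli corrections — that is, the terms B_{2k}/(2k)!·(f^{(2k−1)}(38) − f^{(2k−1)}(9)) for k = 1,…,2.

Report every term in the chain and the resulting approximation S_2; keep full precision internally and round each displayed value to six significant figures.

S_2 ≈ 18815.0

Integral: ∫_9^38 x^2 dx = 18047.7.
Boundary: ½(f(9) + f(38)) = ½(81.0000 + 1444.00) = 762.500.
So far: 18810.2.
Correction k=1: B_{2}/2! · (f^{(1)}(38) − f^{(1)}(9)) = 1/12 · (76.0000 − 18.0000) = 4.83333.
Partial sum through k=1: 18815.0.
Correction k=2: B_{4}/4! · (f^{(3)}(38) − f^{(3)}(9)) = −1/720 · (0.00000 − 0.00000) = 0.00000.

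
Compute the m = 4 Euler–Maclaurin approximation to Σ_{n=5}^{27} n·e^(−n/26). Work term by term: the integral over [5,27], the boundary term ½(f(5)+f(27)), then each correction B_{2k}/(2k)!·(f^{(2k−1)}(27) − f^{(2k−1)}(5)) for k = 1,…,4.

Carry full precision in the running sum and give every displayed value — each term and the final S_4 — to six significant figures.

Integral: ∫_5^27 x·e^(−x/26) dx = 177.182.
Boundary: ½(f(5) + f(27)) = ½(4.12526 + 9.55797) = 6.84162.
So far: 184.024.
Order-1 term: 1/12 · (-0.0136153 − 0.666389) = -0.0566670.
Running total after k=1: 183.967.
Order-2 term: −1/720 · (0.00102719 − 0.00342677) = 3.33274e-06.
Running total after k=2: 183.967.
Order-3 term: 1/30240 · (3.06883e-06 − 8.68011e-06) = -1.85558e-10.
Running total after k=3: 183.967.
Order-4 term: −1/1209600 · (6.83156e-09 − 1.81820e-08) = 9.38363e-15.

S_4 ≈ 183.967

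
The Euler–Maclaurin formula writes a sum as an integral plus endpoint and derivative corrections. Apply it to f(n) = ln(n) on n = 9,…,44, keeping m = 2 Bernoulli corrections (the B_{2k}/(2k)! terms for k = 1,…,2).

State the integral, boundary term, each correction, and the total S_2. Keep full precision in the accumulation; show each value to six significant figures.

S_2 ≈ 114.713

∫_9^44 ln(x) dx evaluates to 111.729.
Endpoint term: (f(9) + f(44))/2 = (2.19722 + 3.78419)/2 = 2.99071.
Running total after boundary: 114.720.
k=1: B_{2}/(2)! × [f^{(1)}(44) − f^{(1)}(9)] = 1/12 × (0.0227273 − 0.111111) = -0.00736532.
Partial sum through k=1: 114.713.
k=2: B_{4}/(4)! × [f^{(3)}(44) − f^{(3)}(9)] = −1/720 × (2.34786e-05 − 0.00274348) = 3.77779e-06.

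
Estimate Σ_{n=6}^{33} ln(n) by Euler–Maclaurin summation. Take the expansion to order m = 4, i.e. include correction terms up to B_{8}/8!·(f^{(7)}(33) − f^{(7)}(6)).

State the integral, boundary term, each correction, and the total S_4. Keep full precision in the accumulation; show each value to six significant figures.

S_4 ≈ 80.2670

The integral term ∫_6^33 ln(x) dx = 77.6342.
Endpoint term: (f(6) + f(33))/2 = (1.79176 + 3.49651)/2 = 2.64413.
So far: 80.2783.
k=1: B_{2}/(2)! × [f^{(1)}(33) − f^{(1)}(6)] = 1/12 × (0.0303030 − 0.166667) = -0.0113636.
After k=1: 80.2670.
k=2: B_{4}/(4)! × [f^{(3)}(33) − f^{(3)}(6)] = −1/720 × (5.56529e-05 − 0.00925926) = 1.27828e-05.
After k=2: 80.2670.
k=3: B_{6}/(6)! × [f^{(5)}(33) − f^{(5)}(6)] = 1/30240 × (6.13256e-07 − 0.00308642) = -1.02044e-07.
After k=3: 80.2670.
k=4: B_{8}/(8)! × [f^{(7)}(33) − f^{(7)}(6)] = −1/1209600 × (1.68941e-08 − 0.00257202) = 2.12632e-09.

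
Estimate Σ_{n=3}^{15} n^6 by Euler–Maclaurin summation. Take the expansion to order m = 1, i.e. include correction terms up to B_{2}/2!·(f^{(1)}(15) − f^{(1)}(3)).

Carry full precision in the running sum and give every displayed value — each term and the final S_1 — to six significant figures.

∫_3^15 x^6 dx evaluates to 2.44082e+07.
Endpoint term: (f(3) + f(15))/2 = (729.000 + 1.13906e+07)/2 = 5.69568e+06.
So far: 3.01038e+07.
Order-1 term: 1/12 · (4.55625e+06 − 1458.00) = 379566.

S_1 ≈ 3.04834e+07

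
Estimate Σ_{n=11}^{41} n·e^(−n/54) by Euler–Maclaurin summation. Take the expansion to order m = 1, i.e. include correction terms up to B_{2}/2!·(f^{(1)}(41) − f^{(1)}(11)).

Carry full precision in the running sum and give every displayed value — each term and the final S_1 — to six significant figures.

∫_11^41 x·e^(−x/54) dx evaluates to 462.215.
Boundary: ½(f(11) + f(41)) = ½(8.97274 + 19.1885) = 14.0806.
Running total after boundary: 476.295.
k=1: B_{2}/(2)! × [f^{(1)}(41) − f^{(1)}(11)] = 1/12 × (0.112670 − 0.649542) = -0.0447394.

S_1 ≈ 476.250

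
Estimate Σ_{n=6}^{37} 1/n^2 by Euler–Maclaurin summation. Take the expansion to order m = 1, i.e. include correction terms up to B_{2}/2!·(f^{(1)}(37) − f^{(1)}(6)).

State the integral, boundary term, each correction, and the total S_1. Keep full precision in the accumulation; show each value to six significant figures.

Integral: ∫_6^37 1/x^2 dx = 0.139640.
½[f(6) + f(37)] = ½[0.0277778 + 0.000730460] = 0.0142541.
Running total after boundary: 0.153894.
k=1: B_{2}/(2)! × [f^{(1)}(37) − f^{(1)}(6)] = 1/12 × (-3.94843e-05 − (-0.00925926)) = 0.000768315.

S_1 ≈ 0.154662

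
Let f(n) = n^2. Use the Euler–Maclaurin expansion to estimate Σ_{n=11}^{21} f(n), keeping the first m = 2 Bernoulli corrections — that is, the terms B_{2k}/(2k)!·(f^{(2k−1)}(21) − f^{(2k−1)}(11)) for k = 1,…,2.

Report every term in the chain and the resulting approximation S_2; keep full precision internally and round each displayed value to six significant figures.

S_2 ≈ 2926.00

∫_11^21 x^2 dx evaluates to 2643.33.
Boundary: ½(f(11) + f(21)) = ½(121.000 + 441.000) = 281.000.
So far: 2924.33.
Order-1 term: 1/12 · (42.0000 − 22.0000) = 1.66667.
Running total after k=1: 2926.00.
Order-2 term: −1/720 · (0.00000 − 0.00000) = 0.00000.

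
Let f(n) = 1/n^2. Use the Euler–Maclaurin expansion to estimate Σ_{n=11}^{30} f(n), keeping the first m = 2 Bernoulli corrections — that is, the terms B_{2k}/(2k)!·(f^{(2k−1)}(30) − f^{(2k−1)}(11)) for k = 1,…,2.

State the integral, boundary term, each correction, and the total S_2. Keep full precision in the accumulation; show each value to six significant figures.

The integral term ∫_11^30 1/x^2 dx = 0.0575758.
Endpoint term: (f(11) + f(30))/2 = (0.00826446 + 0.00111111)/2 = 0.00468779.
Integral + boundary = 0.0622635.
k=1: B_{2}/(2)! × [f^{(1)}(30) − f^{(1)}(11)] = 1/12 × (-7.40741e-05 − (-0.00150263)) = 0.000119046.
Running total after k=1: 0.0623826.
k=2: B_{4}/(4)! × [f^{(3)}(30) − f^{(3)}(11)] = −1/720 × (-9.87654e-07 − (-0.000149021)) = -2.05602e-07.

S_2 ≈ 0.0623824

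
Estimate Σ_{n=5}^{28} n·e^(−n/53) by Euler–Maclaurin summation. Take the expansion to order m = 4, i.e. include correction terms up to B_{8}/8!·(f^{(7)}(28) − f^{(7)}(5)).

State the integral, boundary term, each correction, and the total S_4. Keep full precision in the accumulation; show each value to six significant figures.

S_4 ≈ 276.567

The integral term ∫_5^28 x·e^(−x/53) dx = 266.083.
Endpoint term: (f(5) + f(28))/2 = (4.54987 + 16.5089)/2 = 10.5294.
Integral + boundary = 276.613.
Order-1 term: 1/12 · (0.278116 − 0.824127) = -0.0455009.
Partial sum through k=1: 276.567.
Order-2 term: −1/720 · (0.000518806 − 0.000941287) = 5.86779e-07.
Partial sum through k=2: 276.567.
Order-3 term: 1/30240 · (3.34141e-07 − 5.65748e-07) = -7.65894e-12.
Partial sum through k=3: 276.567.
Order-4 term: −1/1209600 · (1.72157e-10 − 2.83517e-10) = 9.20634e-17.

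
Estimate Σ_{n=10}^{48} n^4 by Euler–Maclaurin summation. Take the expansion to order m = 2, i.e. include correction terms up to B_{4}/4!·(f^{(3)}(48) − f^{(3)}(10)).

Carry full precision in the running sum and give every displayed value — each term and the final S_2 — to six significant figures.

S_2 ≈ 5.36365e+07

∫_10^48 x^4 dx evaluates to 5.09408e+07.
Endpoint term: (f(10) + f(48))/2 = (10000.0 + 5.30842e+06)/2 = 2.65921e+06.
Integral + boundary = 5.36000e+07.
Order-1 term: 1/12 · (442368 − 4000.00) = 36530.7.
Running total after k=1: 5.36365e+07.
Order-2 term: −1/720 · (1152.00 − 240.000) = -1.26667.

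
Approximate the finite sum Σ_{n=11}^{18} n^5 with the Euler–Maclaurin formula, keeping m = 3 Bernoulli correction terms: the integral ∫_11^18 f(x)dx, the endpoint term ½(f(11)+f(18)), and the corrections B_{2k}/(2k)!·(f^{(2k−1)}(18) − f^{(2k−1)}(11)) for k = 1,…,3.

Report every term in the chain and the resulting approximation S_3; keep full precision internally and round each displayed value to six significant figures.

S_3 ≈ 6.43638e+06

Integral: ∫_11^18 x^5 dx = 5.37344e+06.
Endpoint term: (f(11) + f(18))/2 = (161051 + 1.88957e+06)/2 = 1.02531e+06.
Integral + boundary = 6.39875e+06.
Order-1 term: 1/12 · (524880 − 73205.0) = 37639.6.
Partial sum through k=1: 6.43639e+06.
Order-2 term: −1/720 · (19440.0 − 7260.00) = -16.9167.
Partial sum through k=2: 6.43638e+06.
Order-3 term: 1/30240 · (120.000 − 120.000) = 0.00000.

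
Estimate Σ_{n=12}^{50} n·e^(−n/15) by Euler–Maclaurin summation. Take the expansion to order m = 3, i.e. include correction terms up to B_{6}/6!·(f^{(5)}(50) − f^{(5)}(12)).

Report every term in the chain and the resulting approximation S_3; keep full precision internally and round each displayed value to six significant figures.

S_3 ≈ 150.769

∫_12^50 x·e^(−x/15) dx evaluates to 147.196.
½[f(12) + f(50)] = ½[5.39195 + 1.78370] = 3.58782.
So far: 150.784.
Order-1 term: 1/12 · (-0.0832393 − 0.0898658) = -0.0144254.
Running total after k=1: 150.769.
Order-2 term: −1/720 · (-5.28504e-05 − 0.00439344) = 6.17540e-06.
Running total after k=2: 150.769.
Order-3 term: 1/30240 · (1.17445e-06 − 3.72777e-05) = -1.19389e-09.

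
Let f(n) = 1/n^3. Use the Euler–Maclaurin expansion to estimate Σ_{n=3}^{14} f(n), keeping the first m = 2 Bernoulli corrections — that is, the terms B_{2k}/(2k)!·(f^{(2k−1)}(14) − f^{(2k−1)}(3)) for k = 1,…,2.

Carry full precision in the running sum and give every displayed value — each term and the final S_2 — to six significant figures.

Integral: ∫_3^14 1/x^3 dx = 0.0530045.
½[f(3) + f(14)] = ½[0.0370370 + 0.000364431] = 0.0187007.
So far: 0.0717053.
Order-1 term: 1/12 · (-7.80925e-05 − (-0.0370370)) = 0.00307991.
Partial sum through k=1: 0.0747852.
Order-2 term: −1/720 · (-7.96862e-06 − (-0.0823045)) = -0.000114301.

S_2 ≈ 0.0746709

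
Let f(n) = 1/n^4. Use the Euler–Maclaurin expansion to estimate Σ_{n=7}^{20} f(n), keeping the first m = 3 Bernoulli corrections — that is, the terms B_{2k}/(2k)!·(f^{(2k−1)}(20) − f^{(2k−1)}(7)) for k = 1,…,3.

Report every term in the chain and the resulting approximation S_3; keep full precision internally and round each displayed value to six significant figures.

Integral: ∫_7^20 1/x^4 dx = 0.000930151.
Boundary: ½(f(7) + f(20)) = ½(0.000416493 + 6.25000e-06) = 0.000211372.
Running total after boundary: 0.00114152.
Order-1 term: 1/12 · (-1.25000e-06 − (-0.000237996)) = 1.97288e-05.
Running total after k=1: 0.00116125.
Order-2 term: −1/720 · (-9.37500e-08 − (-0.000145712)) = -2.02247e-07.
Running total after k=2: 0.00116105.
Order-3 term: 1/30240 · (-1.31250e-08 − (-0.000166528)) = 5.50644e-09.

S_3 ≈ 0.00116105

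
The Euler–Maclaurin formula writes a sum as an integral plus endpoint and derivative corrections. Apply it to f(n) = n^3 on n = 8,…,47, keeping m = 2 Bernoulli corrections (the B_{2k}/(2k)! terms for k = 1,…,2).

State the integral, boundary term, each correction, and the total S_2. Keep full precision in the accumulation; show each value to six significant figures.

S_2 ≈ 1.27160e+06

∫_8^47 x^3 dx evaluates to 1.21890e+06.
Boundary: ½(f(8) + f(47)) = ½(512.000 + 103823) = 52167.5.
Running total after boundary: 1.27106e+06.
Order-1 term: 1/12 · (6627.00 − 192.000) = 536.250.
Running total after k=1: 1.27160e+06.
Order-2 term: −1/720 · (6.00000 − 6.00000) = 0.00000.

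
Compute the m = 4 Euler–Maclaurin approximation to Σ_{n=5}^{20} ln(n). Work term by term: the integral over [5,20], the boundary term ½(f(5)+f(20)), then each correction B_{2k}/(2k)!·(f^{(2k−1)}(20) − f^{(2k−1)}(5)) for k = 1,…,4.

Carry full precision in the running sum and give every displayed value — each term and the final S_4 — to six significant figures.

The integral term ∫_5^20 ln(x) dx = 36.8675.
Boundary: ½(f(5) + f(20)) = ½(1.60944 + 2.99573) = 2.30259.
So far: 39.1700.
Correction k=1: B_{2}/2! · (f^{(1)}(20) − f^{(1)}(5)) = 1/12 · (0.0500000 − 0.200000) = -0.0125000.
Running total after k=1: 39.1575.
Correction k=2: B_{4}/4! · (f^{(3)}(20) − f^{(3)}(5)) = −1/720 · (0.000250000 − 0.0160000) = 2.18750e-05.
Running total after k=2: 39.1576.
Correction k=3: B_{6}/6! · (f^{(5)}(20) − f^{(5)}(5)) = 1/30240 · (7.50000e-06 − 0.00768000) = -2.53720e-07.
Running total after k=3: 39.1576.
Correction k=4: B_{8}/8! · (f^{(7)}(20) − f^{(7)}(5)) = −1/1209600 · (5.62500e-07 − 0.00921600) = 7.61858e-09.

S_4 ≈ 39.1576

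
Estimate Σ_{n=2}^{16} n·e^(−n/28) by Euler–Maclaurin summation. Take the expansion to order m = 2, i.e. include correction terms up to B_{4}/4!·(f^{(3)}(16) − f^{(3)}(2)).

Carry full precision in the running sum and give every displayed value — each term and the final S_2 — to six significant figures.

Integral: ∫_2^16 x·e^(−x/28) dx = 86.3600.
½[f(2) + f(16)] = ½[1.86213 + 9.03549] = 5.44881.
Integral + boundary = 91.8088.
Correction k=1: B_{2}/2! · (f^{(1)}(16) − f^{(1)}(2)) = 1/12 · (0.242022 − 0.864558) = -0.0518780.
Running total after k=1: 91.7569.
Correction k=2: B_{4}/4! · (f^{(3)}(16) − f^{(3)}(2)) = −1/720 · (0.00174931 − 0.00347791) = 2.40084e-06.

S_2 ≈ 91.7569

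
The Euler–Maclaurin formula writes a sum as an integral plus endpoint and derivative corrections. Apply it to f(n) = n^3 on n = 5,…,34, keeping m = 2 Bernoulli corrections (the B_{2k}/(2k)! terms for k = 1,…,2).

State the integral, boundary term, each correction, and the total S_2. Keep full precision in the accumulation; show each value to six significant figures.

S_2 ≈ 353925

Integral: ∫_5^34 x^3 dx = 333928.
Endpoint term: (f(5) + f(34))/2 = (125.000 + 39304.0)/2 = 19714.5.
Integral + boundary = 353642.
Order-1 term: 1/12 · (3468.00 − 75.0000) = 282.750.
Running total after k=1: 353925.
Order-2 term: −1/720 · (6.00000 − 6.00000) = 0.00000.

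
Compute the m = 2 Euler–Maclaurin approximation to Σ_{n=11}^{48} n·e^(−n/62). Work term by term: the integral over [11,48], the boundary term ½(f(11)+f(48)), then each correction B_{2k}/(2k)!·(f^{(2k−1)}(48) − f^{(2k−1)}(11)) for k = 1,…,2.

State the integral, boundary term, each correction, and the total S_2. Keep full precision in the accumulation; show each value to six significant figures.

S_2 ≈ 661.290

Integral: ∫_11^48 x·e^(−x/62) dx = 645.667.
½[f(11) + f(48)] = ½[9.21171 + 22.1316] = 15.6717.
So far: 661.339.
k=1: B_{2}/(2)! × [f^{(1)}(48) − f^{(1)}(11)] = 1/12 × (0.104114 − 0.688853) = -0.0487282.
After k=1: 661.290.
k=2: B_{4}/(4)! × [f^{(3)}(48) − f^{(3)}(11)] = −1/720 × (0.000266978 − 0.000614909) = 4.83237e-07.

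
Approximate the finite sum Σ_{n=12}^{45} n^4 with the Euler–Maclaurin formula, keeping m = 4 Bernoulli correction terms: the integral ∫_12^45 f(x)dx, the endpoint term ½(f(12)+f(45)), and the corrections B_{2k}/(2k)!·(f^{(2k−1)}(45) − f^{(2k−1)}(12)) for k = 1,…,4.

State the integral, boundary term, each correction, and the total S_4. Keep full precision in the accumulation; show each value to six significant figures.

S_4 ≈ 3.89463e+07

∫_12^45 x^4 dx evaluates to 3.68559e+07.
Boundary: ½(f(12) + f(45)) = ½(20736.0 + 4.10062e+06) = 2.06068e+06.
Running total after boundary: 3.89165e+07.
Correction k=1: B_{2}/2! · (f^{(1)}(45) − f^{(1)}(12)) = 1/12 · (364500 − 6912.00) = 29799.0.
Running total after k=1: 3.89463e+07.
Correction k=2: B_{4}/4! · (f^{(3)}(45) − f^{(3)}(12)) = −1/720 · (1080.00 − 288.000) = -1.10000.
Running total after k=2: 3.89463e+07.
Correction k=3: B_{6}/6! · (f^{(5)}(45) − f^{(5)}(12)) = 1/30240 · (0.00000 − 0.00000) = 0.00000.
Running total after k=3: 3.89463e+07.
Correction k=4: B_{8}/8! · (f^{(7)}(45) − f^{(7)}(12)) = −1/1209600 · (0.00000 − 0.00000) = 0.00000.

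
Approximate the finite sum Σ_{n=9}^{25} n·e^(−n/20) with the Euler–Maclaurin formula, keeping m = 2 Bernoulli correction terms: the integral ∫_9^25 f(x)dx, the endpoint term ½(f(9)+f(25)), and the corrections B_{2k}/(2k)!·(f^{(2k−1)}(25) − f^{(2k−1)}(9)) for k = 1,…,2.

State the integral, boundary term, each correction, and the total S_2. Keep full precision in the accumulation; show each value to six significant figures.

The integral term ∫_9^25 x·e^(−x/20) dx = 111.970.
Endpoint term: (f(9) + f(25))/2 = (5.73865 + 7.16262)/2 = 6.45064.
So far: 118.421.
Order-1 term: 1/12 · (-0.0716262 − 0.350695) = -0.0351935.
Running total after k=1: 118.385.
Order-2 term: −1/720 · (0.00125346 − 0.00406488) = 3.90475e-06.

S_2 ≈ 118.385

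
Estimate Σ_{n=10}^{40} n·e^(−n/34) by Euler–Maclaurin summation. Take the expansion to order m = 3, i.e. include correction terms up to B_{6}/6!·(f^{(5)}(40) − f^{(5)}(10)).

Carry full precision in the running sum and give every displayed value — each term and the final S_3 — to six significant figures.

The integral term ∫_10^40 x·e^(−x/34) dx = 338.956.
Endpoint term: (f(10) + f(40))/2 = (7.45189 + 12.3346)/2 = 9.89325.
Integral + boundary = 348.849.
Correction k=1: B_{2}/2! · (f^{(1)}(40) − f^{(1)}(10)) = 1/12 · (-0.0544174 − 0.526016) = -0.0483694.
Running total after k=1: 348.801.
Correction k=2: B_{4}/4! · (f^{(3)}(40) − f^{(3)}(10)) = −1/720 · (0.000486430 − 0.00174428) = 1.74702e-06.
Running total after k=2: 348.801.
Correction k=3: B_{6}/6! · (f^{(5)}(40) − f^{(5)}(10)) = 1/30240 · (8.82296e-07 − 2.62417e-06) = -5.76016e-11.

S_3 ≈ 348.801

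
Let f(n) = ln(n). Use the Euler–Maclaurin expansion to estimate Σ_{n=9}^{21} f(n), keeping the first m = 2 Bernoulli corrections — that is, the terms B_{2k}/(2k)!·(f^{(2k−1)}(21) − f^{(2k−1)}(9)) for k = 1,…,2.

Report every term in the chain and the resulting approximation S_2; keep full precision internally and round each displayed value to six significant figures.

∫_9^21 ln(x) dx evaluates to 32.1599.
Endpoint term: (f(9) + f(21))/2 = (2.19722 + 3.04452)/2 = 2.62087.
So far: 34.7808.
Order-1 term: 1/12 · (0.0476190 − 0.111111) = -0.00529101.
Running total after k=1: 34.7755.
Order-2 term: −1/720 · (0.000215959 − 0.00274348) = 3.51045e-06.

S_2 ≈ 34.7755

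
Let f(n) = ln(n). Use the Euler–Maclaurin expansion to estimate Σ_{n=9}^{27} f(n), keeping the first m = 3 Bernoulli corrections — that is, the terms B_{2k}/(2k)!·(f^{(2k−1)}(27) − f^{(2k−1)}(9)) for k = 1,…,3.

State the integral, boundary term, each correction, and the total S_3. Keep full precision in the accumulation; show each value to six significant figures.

S_3 ≈ 53.9529

The integral term ∫_9^27 ln(x) dx = 51.2126.
½[f(9) + f(27)] = ½[2.19722 + 3.29584] = 2.74653.
Integral + boundary = 53.9591.
k=1: B_{2}/(2)! × [f^{(1)}(27) − f^{(1)}(9)] = 1/12 × (0.0370370 − 0.111111) = -0.00617284.
Running total after k=1: 53.9529.
k=2: B_{4}/(4)! × [f^{(3)}(27) − f^{(3)}(9)] = −1/720 × (0.000101611 − 0.00274348) = 3.66927e-06.
Running total after k=2: 53.9529.
k=3: B_{6}/(6)! × [f^{(5)}(27) − f^{(5)}(9)] = 1/30240 × (1.67260e-06 − 0.000406442) = -1.33852e-08.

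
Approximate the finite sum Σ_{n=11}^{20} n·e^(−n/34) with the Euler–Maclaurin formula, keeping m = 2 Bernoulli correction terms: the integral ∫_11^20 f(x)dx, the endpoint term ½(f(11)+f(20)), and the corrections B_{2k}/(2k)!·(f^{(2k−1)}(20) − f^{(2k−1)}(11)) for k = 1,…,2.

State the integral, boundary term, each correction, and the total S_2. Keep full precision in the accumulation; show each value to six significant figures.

∫_11^20 x·e^(−x/34) dx evaluates to 87.5512.
Endpoint term: (f(11) + f(20))/2 = (7.95950 + 11.1061)/2 = 9.53281.
So far: 97.0840.
Correction k=1: B_{2}/2! · (f^{(1)}(20) − f^{(1)}(11)) = 1/12 · (0.228656 − 0.489488) = -0.0217360.
Running total after k=1: 97.0623.
Correction k=2: B_{4}/4! · (f^{(3)}(20) − f^{(3)}(11)) = −1/720 · (0.00115854 − 0.00167532) = 7.17754e-07.

S_2 ≈ 97.0623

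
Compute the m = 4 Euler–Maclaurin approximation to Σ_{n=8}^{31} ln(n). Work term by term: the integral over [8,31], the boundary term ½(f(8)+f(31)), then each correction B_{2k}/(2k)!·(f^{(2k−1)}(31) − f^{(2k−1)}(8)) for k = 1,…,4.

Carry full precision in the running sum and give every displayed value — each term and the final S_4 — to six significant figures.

S_4 ≈ 69.5671

The integral term ∫_8^31 ln(x) dx = 66.8181.
½[f(8) + f(31)] = ½[2.07944 + 3.43399] = 2.75671.
Integral + boundary = 69.5748.
Order-1 term: 1/12 · (0.0322581 − 0.125000) = -0.00772849.
Partial sum through k=1: 69.5671.
Order-2 term: −1/720 · (6.71344e-05 − 0.00390625) = 5.33211e-06.
Partial sum through k=2: 69.5671.
Order-3 term: 1/30240 · (8.38306e-07 − 0.000732422) = -2.41926e-08.
Partial sum through k=3: 69.5671.
Order-4 term: −1/1209600 · (2.61698e-08 − 0.000343323) = 2.83810e-10.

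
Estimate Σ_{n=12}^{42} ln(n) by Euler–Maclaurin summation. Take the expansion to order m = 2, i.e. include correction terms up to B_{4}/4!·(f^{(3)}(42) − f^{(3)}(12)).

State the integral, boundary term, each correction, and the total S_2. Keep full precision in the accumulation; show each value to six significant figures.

The integral term ∫_12^42 ln(x) dx = 97.1632.
½[f(12) + f(42)] = ½[2.48491 + 3.73767] = 3.11129.
So far: 100.275.
Correction k=1: B_{2}/2! · (f^{(1)}(42) − f^{(1)}(12)) = 1/12 · (0.0238095 − 0.0833333) = -0.00496032.
Running total after k=1: 100.270.
Correction k=2: B_{4}/4! · (f^{(3)}(42) − f^{(3)}(12)) = −1/720 · (2.69949e-05 − 0.00115741) = 1.57002e-06.

S_2 ≈ 100.270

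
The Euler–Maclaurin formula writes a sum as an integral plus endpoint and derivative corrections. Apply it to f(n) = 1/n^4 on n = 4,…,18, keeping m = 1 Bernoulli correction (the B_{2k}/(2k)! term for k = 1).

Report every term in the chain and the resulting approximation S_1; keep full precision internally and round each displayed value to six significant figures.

∫_4^18 1/x^4 dx evaluates to 0.00515118.
Boundary: ½(f(4) + f(18)) = ½(0.00390625 + 9.52599e-06) = 0.00195789.
So far: 0.00710907.
Order-1 term: 1/12 · (-2.11689e-06 − (-0.00390625)) = 0.000325344.

S_1 ≈ 0.00743441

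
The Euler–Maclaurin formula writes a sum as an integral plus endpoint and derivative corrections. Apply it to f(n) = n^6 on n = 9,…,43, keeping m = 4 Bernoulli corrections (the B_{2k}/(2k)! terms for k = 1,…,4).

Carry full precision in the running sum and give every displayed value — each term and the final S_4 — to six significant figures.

S_4 ≈ 4.20650e+10

Integral: ∫_9^43 x^6 dx = 3.88305e+10.
½[f(9) + f(43)] = ½[531441 + 6.32136e+09] = 3.16095e+09.
So far: 4.19915e+10.
Order-1 term: 1/12 · (8.82051e+08 − 354294) = 7.34747e+07.
Partial sum through k=1: 4.20650e+10.
Order-2 term: −1/720 · (9.54084e+06 − 87480.0) = -13129.7.
Partial sum through k=2: 4.20650e+10.
Order-3 term: 1/30240 · (30960.0 − 6480.00) = 0.809524.
Partial sum through k=3: 4.20650e+10.
Order-4 term: −1/1209600 · (0.00000 − 0.00000) = 0.00000.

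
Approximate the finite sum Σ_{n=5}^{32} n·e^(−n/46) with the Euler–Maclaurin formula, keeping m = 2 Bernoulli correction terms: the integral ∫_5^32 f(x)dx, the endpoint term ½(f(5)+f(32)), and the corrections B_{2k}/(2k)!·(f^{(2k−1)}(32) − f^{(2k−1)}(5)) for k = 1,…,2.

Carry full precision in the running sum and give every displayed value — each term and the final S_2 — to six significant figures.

The integral term ∫_5^32 x·e^(−x/46) dx = 314.858.
½[f(5) + f(32)] = ½[4.48502 + 15.9600] = 10.2225.
So far: 325.081.
Order-1 term: 1/12 · (0.151793 − 0.799503) = -0.0539758.
Partial sum through k=1: 325.027.
Order-2 term: −1/720 · (0.000543143 − 0.00122567) = 9.47948e-07.

S_2 ≈ 325.027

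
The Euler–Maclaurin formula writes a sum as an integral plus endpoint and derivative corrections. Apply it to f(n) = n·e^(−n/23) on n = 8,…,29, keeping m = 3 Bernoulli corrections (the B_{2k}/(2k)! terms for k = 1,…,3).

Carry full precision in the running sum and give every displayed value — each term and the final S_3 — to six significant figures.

S_3 ≈ 171.470

The integral term ∫_8^29 x·e^(−x/23) dx = 164.581.
½[f(8) + f(29)] = ½[5.64977 + 8.21882] = 6.93430.
Integral + boundary = 171.515.
k=1: B_{2}/(2)! × [f^{(1)}(29) − f^{(1)}(8)] = 1/12 × (-0.0739324 − 0.460579) = -0.0445426.
Running total after k=1: 171.470.
k=2: B_{4}/(4)! × [f^{(3)}(29) − f^{(3)}(8)] = −1/720 × (0.000931725 − 0.00354069) = 3.62356e-06.
Running total after k=2: 171.470.
k=3: B_{6}/(6)! × [f^{(5)}(29) − f^{(5)}(8)] = 1/30240 × (3.78678e-06 − 1.17405e-05) = -2.63019e-10.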